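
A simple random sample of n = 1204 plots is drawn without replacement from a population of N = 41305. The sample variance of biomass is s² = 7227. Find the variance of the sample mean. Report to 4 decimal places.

5.8275

Under SRS without replacement, Var(ȳ) = (1 − f)·s²/n with f = n/N = 1204/41305 = 0.02914901.
Var(ȳ) = (1 − 0.02914901)·7227/1204 = 0.97085099·6.0024917 = 5.827525.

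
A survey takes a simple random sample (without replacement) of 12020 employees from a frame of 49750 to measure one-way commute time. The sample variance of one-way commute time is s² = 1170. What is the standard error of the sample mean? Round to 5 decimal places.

0.27170

Under SRS without replacement, Var(ȳ) = (1 − f)·s²/n with f = n/N = 12020/49750 = 0.24160804.
Var(ȳ) = (1 − 0.24160804)·1170/12020 = 0.75839196·0.09733777 = 0.073820182.
SE(ȳ) = √(0.073820182) = 0.27170.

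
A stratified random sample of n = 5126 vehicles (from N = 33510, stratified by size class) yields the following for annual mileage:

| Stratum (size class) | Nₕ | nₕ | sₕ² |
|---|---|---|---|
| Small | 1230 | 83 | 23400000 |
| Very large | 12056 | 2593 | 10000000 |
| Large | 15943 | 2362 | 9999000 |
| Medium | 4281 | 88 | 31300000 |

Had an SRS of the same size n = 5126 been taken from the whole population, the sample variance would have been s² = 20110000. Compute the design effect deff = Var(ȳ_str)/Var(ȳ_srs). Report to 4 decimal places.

2.1811

Var(ȳ_str) = Σ Wₕ²(1−fₕ)sₕ²/nₕ with Wₕ = Nₕ/33510:
  Small: (1230/33510)²·(1−83/1230)·23400000/83 = 354.20724
  Very large: (12056/33510)²·(1−2593/12056)·10000000/2593 = 391.81468
  Large: (15943/33510)²·(1−2362/15943)·9999000/2362 = 816.26207
  Medium: (4281/33510)²·(1−88/4281)·31300000/88 = 5685.6864
  → Var(ȳ_str) = 7247.9704.
Var(ȳ_srs) = (1 − 5126/33510)·20110000/5126 = 3323.0176.
deff = 7247.9704 / 3323.0176 = 2.1811.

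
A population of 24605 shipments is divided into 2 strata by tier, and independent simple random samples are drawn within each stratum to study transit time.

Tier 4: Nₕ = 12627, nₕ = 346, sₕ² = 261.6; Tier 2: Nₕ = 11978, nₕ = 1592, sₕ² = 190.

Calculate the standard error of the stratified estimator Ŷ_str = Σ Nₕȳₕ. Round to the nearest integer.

11493

Var(Ŷ_str) = Σₕ Nₕ²(1 − fₕ)sₕ²/nₕ.
Tier 4: 12627²·(1 − 346/12627)·261.6/346 = 1.1724533 × 10^8.
Tier 2: 11978²·(1 − 1592/11978)·190/1592 = 1.4847152 × 10^7.
Sum = 1.3209248 × 10^8.
SE = √(1.3209248 × 10^8) = 11493.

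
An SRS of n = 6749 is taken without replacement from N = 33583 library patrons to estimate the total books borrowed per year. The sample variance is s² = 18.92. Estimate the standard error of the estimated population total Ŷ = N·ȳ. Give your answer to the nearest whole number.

1589

Var(Ŷ) = N²·Var(ȳ) = N²·(1 − n/N)·s²/n.
f = 6749/33583 = 0.20096477; Var(ȳ) = 0.79903523·18.92/6749 = 0.002239998.
Var(Ŷ) = 33583² · 0.002239998 = 2.5263098 × 10^6.
SE(Ŷ) = √(2.5263098 × 10^6) = 1589.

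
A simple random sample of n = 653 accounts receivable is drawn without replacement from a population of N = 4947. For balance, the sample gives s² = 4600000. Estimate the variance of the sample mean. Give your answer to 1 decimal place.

6114.6

Under SRS without replacement, Var(ȳ) = (1 − f)·s²/n with f = n/N = 653/4947 = 0.13199919.
Var(ȳ) = (1 − 0.13199919)·4600000/653 = 0.86800081·7044.4104 = 6114.5539.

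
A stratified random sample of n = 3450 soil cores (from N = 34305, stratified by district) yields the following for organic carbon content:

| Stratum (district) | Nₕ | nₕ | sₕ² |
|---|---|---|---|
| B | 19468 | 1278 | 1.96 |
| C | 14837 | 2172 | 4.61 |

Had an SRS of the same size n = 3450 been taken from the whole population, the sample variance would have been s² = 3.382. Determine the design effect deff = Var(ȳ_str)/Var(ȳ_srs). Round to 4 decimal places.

0.9078

Var(ȳ_str) = Σ Wₕ²(1−fₕ)sₕ²/nₕ with Wₕ = Nₕ/34305:
  B: (19468/34305)²·(1−1278/19468)·1.96/1278 = 4.6149224 × 10^-4
  C: (14837/34305)²·(1−2172/14837)·4.61/2172 = 3.3890467 × 10^-4
  → Var(ȳ_str) = 8.0039691 × 10^-4.
Var(ȳ_srs) = (1 − 3450/34305)·3.382/3450 = 8.8170364 × 10^-4.
deff = (8.0039691 × 10^-4) / (8.8170364 × 10^-4) = 0.9078.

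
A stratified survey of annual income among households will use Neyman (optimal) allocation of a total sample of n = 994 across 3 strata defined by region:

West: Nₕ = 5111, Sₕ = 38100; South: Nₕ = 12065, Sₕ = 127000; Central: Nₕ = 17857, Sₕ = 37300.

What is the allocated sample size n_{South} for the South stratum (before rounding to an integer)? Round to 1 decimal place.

Neyman allocation: nₕ = n·NₕSₕ / Σⱼ NⱼSⱼ.
Σ NⱼSⱼ = 5111·38100 + 12065·127000 + 17857·37300 = 2.3930502 × 10^9.
n_{South} = 994·12065·127000 / (2.3930502 × 10^9) = 636.5.

636.5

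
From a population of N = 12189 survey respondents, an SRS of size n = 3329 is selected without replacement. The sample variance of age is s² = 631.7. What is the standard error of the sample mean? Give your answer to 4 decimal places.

0.3714

Under SRS without replacement, Var(ȳ) = (1 − f)·s²/n with f = n/N = 3329/12189 = 0.27311510.
Var(ȳ) = (1 − 0.27311510)·631.7/3329 = 0.72688490·0.18975668 = 0.13793127.
SE(ȳ) = √(0.13793127) = 0.3714.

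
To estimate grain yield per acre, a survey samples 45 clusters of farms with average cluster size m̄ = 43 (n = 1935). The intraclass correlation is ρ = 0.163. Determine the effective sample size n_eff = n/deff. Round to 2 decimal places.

246.62

deff = 1 + (43 − 1)·0.163 = 1 + 6.846 = 7.846.
n_eff = 1935 / 7.846 = 246.62.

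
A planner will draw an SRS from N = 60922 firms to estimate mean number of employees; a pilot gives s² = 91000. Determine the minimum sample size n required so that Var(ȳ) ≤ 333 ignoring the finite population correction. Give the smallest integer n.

Without fpc, n₀ = s²/D = 91000/333 = 273.2733.
Rounding up, n = 274.

274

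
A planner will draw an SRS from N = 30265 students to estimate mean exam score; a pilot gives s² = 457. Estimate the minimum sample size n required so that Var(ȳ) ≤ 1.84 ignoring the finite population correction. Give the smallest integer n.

249

Without fpc, n₀ = s²/D = 457/1.84 = 248.3696.
Rounding up, n = 249.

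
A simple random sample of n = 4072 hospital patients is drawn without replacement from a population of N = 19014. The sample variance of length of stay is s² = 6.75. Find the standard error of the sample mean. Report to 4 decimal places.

Under SRS without replacement, Var(ȳ) = (1 − f)·s²/n with f = n/N = 4072/19014 = 0.21415799.
Var(ȳ) = (1 − 0.21415799)·6.75/4072 = 0.78584201·0.0016576621 = 0.0013026605.
SE(ȳ) = √(0.0013026605) = 0.0361.

0.0361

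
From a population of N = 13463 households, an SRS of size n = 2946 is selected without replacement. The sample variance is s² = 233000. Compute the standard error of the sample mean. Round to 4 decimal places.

Under SRS without replacement, Var(ȳ) = (1 − f)·s²/n with f = n/N = 2946/13463 = 0.21882196.
Var(ȳ) = (1 − 0.21882196)·233000/2946 = 0.78117804·79.090292 = 61.7836.
SE(ȳ) = √(61.7836) = 7.8603.

7.8603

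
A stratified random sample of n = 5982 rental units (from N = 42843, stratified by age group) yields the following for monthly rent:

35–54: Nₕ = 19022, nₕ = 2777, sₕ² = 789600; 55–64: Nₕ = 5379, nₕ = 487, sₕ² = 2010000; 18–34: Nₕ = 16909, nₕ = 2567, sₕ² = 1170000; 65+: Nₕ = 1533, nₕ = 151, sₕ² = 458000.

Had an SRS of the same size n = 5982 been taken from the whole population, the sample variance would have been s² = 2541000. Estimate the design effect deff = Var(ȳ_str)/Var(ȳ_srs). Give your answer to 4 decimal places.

Var(ȳ_str) = Σ Wₕ²(1−fₕ)sₕ²/nₕ with Wₕ = Nₕ/42843:
  35–54: (19022/42843)²·(1−2777/19022)·789600/2777 = 47.868234
  55–64: (5379/42843)²·(1−487/5379)·2010000/487 = 59.169151
  18–34: (16909/42843)²·(1−2567/16909)·1170000/2567 = 60.218216
  65+: (1533/42843)²·(1−151/1533)·458000/151 = 3.5008942
  → Var(ȳ_str) = 170.7565.
Var(ȳ_srs) = (1 − 5982/42843)·2541000/5982 = 365.46475.
deff = 170.7565 / 365.46475 = 0.4672.

0.4672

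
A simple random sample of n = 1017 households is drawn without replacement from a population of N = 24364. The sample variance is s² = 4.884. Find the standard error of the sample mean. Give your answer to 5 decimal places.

0.06784

Under SRS without replacement, Var(ȳ) = (1 − f)·s²/n with f = n/N = 1017/24364 = 0.04174191.
Var(ȳ) = (1 − 0.04174191)·4.884/1017 = 0.95825809·0.0048023599 = 0.0046019002.
SE(ȳ) = √(0.0046019002) = 0.06784.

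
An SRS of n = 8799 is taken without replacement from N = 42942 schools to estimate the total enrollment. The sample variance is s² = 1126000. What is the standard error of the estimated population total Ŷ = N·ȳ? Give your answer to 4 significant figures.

433200

Var(Ŷ) = N²·Var(ȳ) = N²·(1 − n/N)·s²/n.
f = 8799/42942 = 0.20490429; Var(ȳ) = 0.79509571·1126000/8799 = 101.74767.
Var(Ŷ) = 42942² · 101.74767 = 1.8762427 × 10^11.
SE(Ŷ) = √(1.8762427 × 10^11) = 433200.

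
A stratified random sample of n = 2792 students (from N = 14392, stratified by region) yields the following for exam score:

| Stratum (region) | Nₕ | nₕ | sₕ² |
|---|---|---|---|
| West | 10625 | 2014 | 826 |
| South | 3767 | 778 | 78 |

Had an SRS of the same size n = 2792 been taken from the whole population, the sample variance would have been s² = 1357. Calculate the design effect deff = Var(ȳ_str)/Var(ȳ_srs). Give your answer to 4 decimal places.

0.4764

Var(ȳ_str) = Σ Wₕ²(1−fₕ)sₕ²/nₕ with Wₕ = Nₕ/14392:
  West: (10625/14392)²·(1−2014/10625)·826/2014 = 0.18115937
  South: (3767/14392)²·(1−778/3767)·78/778 = 0.0054499716
  → Var(ȳ_str) = 0.18660934.
Var(ȳ_srs) = (1 − 2792/14392)·1357/2792 = 0.39174303.
deff = 0.18660934 / 0.39174303 = 0.4764.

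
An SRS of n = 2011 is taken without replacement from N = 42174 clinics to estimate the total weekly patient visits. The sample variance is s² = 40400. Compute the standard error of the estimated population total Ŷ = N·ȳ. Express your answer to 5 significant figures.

Var(Ŷ) = N²·Var(ȳ) = N²·(1 − n/N)·s²/n.
f = 2011/42174 = 0.04768341; Var(ȳ) = 0.95231659·40400/2011 = 19.131572.
Var(Ŷ) = 42174² · 19.131572 = 3.4028299 × 10^10.
SE(Ŷ) = √(3.4028299 × 10^10) = 184470.

184470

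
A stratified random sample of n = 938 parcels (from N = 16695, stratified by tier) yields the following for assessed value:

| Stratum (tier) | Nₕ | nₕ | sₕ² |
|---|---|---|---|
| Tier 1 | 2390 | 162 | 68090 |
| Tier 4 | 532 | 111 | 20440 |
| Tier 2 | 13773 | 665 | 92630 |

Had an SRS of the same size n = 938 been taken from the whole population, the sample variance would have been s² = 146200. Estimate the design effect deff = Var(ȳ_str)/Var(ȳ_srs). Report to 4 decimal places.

Var(ȳ_str) = Σ Wₕ²(1−fₕ)sₕ²/nₕ with Wₕ = Nₕ/16695:
  Tier 1: (2390/16695)²·(1−162/2390)·68090/162 = 8.0298709
  Tier 4: (532/16695)²·(1−111/532)·20440/111 = 0.14797174
  Tier 2: (13773/16695)²·(1−665/13773)·92630/665 = 90.224016
  → Var(ȳ_str) = 98.401859.
Var(ȳ_srs) = (1 − 938/16695)·146200/938 = 147.10643.
deff = 98.401859 / 147.10643 = 0.6689.

0.6689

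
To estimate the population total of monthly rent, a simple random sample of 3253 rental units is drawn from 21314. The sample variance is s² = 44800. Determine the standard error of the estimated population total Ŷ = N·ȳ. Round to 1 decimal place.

72811.6

Var(Ŷ) = N²·Var(ȳ) = N²·(1 − n/N)·s²/n.
f = 3253/21314 = 0.15262269; Var(ȳ) = 0.84737731·44800/3253 = 11.669998.
Var(Ŷ) = 21314² · 11.669998 = 5.3015237 × 10^9.
SE(Ŷ) = √(5.3015237 × 10^9) = 72811.6.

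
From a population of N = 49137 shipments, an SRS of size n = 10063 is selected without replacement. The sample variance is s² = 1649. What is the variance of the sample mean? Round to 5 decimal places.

Under SRS without replacement, Var(ȳ) = (1 − f)·s²/n with f = n/N = 10063/49137 = 0.20479476.
Var(ȳ) = (1 − 0.20479476)·1649/10063 = 0.79520524·0.16386763 = 0.1303084.

0.13031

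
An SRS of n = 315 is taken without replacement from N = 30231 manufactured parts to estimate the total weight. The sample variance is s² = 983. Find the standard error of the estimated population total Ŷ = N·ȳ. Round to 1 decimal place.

Var(Ŷ) = N²·Var(ȳ) = N²·(1 − n/N)·s²/n.
f = 315/30231 = 0.01041977; Var(ȳ) = 0.98958023·983/315 = 3.0881186.
Var(Ŷ) = 30231² · 3.0881186 = 2.8222728 × 10^9.
SE(Ŷ) = √(2.8222728 × 10^9) = 53125.1.

53125.1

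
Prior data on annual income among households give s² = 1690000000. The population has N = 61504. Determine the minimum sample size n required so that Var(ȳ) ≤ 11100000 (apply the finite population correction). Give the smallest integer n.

152

Without fpc, n₀ = s²/D = 1690000000/11100000 = 152.2523.
With fpc, (1 − n/N)·s²/n ≤ D requires n ≥ n₀/(1 + n₀/N) = 152.2523/(1 + 152.2523/61504) = 151.8763.
Rounding up, n = 152.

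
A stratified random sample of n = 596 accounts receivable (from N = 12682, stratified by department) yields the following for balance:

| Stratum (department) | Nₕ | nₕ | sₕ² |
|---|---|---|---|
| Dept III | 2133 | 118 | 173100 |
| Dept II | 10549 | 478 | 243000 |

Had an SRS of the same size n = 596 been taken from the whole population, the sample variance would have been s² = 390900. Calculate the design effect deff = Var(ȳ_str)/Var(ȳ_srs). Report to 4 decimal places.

0.6000

Var(ȳ_str) = Σ Wₕ²(1−fₕ)sₕ²/nₕ with Wₕ = Nₕ/12682:
  Dept III: (2133/12682)²·(1−118/2133)·173100/118 = 39.201751
  Dept II: (10549/12682)²·(1−478/10549)·243000/478 = 335.8047
  → Var(ȳ_str) = 375.00645.
Var(ȳ_srs) = (1 − 596/12682)·390900/596 = 625.04927.
deff = 375.00645 / 625.04927 = 0.6000.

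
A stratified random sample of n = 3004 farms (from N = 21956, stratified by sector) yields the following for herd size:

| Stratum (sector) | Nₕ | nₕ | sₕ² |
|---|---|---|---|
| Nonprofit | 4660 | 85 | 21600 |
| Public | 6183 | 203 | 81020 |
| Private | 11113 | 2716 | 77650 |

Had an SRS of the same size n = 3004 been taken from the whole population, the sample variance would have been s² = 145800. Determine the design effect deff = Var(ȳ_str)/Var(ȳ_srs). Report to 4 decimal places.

1.1310

Var(ȳ_str) = Σ Wₕ²(1−fₕ)sₕ²/nₕ with Wₕ = Nₕ/21956:
  Nonprofit: (4660/21956)²·(1−85/4660)·21600/85 = 11.238424
  Public: (6183/21956)²·(1−203/6183)·81020/203 = 30.611893
  Private: (11113/21956)²·(1−2716/11113)·77650/2716 = 5.5342748
  → Var(ȳ_str) = 47.384592.
Var(ȳ_srs) = (1 − 3004/21956)·145800/3004 = 41.894732.
deff = 47.384592 / 41.894732 = 1.1310.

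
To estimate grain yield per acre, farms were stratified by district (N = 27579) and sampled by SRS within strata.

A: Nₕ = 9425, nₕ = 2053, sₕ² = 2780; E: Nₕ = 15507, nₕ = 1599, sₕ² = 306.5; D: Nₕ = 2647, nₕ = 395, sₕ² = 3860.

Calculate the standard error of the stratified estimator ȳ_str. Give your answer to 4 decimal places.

Var(ȳ_str) = Σₕ Wₕ²(1 − fₕ)sₕ²/nₕ with Wₕ = Nₕ/N, N = 27579.
A: Wₕ = 0.34174553; term = 0.34174553²·(1 − 0.21782493)·2780/2053 = 0.1236988.
E: Wₕ = 0.56227564; term = 0.56227564²·(1 − 0.10311472)·306.5/1599 = 0.054352241.
D: Wₕ = 0.09597882; term = 0.09597882²·(1 − 0.14922554)·3860/395 = 0.076587079.
Sum = 0.25463812.
SE = √(0.25463812) = 0.5046.

0.5046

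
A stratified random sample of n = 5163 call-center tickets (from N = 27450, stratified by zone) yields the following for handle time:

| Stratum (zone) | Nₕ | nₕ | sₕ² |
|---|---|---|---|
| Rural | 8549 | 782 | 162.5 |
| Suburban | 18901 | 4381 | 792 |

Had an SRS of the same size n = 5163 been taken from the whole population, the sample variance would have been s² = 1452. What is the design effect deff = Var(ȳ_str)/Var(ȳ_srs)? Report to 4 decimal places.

Var(ȳ_str) = Σ Wₕ²(1−fₕ)sₕ²/nₕ with Wₕ = Nₕ/27450:
  Rural: (8549/27450)²·(1−782/8549)·162.5/782 = 0.018311779
  Suburban: (18901/27450)²·(1−4381/18901)·792/4381 = 0.065844367
  → Var(ȳ_str) = 0.084156146.
Var(ȳ_srs) = (1 − 5163/27450)·1452/5163 = 0.22833567.
deff = 0.084156146 / 0.22833567 = 0.3686.

0.3686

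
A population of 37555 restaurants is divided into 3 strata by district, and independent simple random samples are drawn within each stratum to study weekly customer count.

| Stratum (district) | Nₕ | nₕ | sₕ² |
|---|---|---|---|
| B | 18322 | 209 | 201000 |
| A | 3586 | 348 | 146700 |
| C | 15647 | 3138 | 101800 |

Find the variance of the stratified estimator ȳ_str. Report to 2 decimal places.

234.27

Var(ȳ_str) = Σₕ Wₕ²(1 − fₕ)sₕ²/nₕ with Wₕ = Nₕ/N, N = 37555.
B: Wₕ = 0.48787112; term = 0.48787112²·(1 − 0.01140705)·201000/209 = 226.29633.
A: Wₕ = 0.09548662; term = 0.09548662²·(1 − 0.09704406)·146700/348 = 3.4705833.
C: Wₕ = 0.41664226; term = 0.41664226²·(1 − 0.20054963)·101800/3138 = 4.5020776.
Sum = 234.26899.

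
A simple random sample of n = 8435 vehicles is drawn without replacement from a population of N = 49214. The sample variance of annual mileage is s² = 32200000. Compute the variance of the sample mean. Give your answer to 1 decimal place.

Under SRS without replacement, Var(ȳ) = (1 − f)·s²/n with f = n/N = 8435/49214 = 0.17139432.
Var(ȳ) = (1 − 0.17139432)·32200000/8435 = 0.82860568·3817.4274 = 3163.142.

3163.1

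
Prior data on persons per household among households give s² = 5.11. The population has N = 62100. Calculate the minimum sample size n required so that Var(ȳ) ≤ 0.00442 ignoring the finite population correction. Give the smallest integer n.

1157

Without fpc, n₀ = s²/D = 5.11/0.00442 = 1156.1086.
Rounding up, n = 1157.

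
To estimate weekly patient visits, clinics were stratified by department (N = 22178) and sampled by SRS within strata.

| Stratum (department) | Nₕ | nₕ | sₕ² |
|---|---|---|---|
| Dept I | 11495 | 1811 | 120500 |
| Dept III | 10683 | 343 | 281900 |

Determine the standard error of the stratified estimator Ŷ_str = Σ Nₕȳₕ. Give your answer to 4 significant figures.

Var(Ŷ_str) = Σₕ Nₕ²(1 − fₕ)sₕ²/nₕ.
Dept I: 11495²·(1 − 1811/11495)·120500/1811 = 7.4068296 × 10^9.
Dept III: 10683²·(1 − 343/10683)·281900/343 = 9.0785131 × 10^10.
Sum = 9.8191961 × 10^10.
SE = √(9.8191961 × 10^10) = 313400.

313400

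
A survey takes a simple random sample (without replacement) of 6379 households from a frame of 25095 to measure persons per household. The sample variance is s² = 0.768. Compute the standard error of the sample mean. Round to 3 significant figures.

Under SRS without replacement, Var(ȳ) = (1 − f)·s²/n with f = n/N = 6379/25095 = 0.25419406.
Var(ȳ) = (1 − 0.25419406)·0.768/6379 = 0.74580594·1.2039505 × 10^-4 = 8.979134 × 10^-5.
SE(ȳ) = √(8.979134 × 10^-5) = 0.00948.

0.00948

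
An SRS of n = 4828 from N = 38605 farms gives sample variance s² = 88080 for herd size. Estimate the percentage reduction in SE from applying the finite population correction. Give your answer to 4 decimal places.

6.4619

f = n/N = 4828/38605 = 0.12506152.
SE_no-fpc = √(s²/n) = 4.2712503; SE_fpc = √((1−f)s²/n) = 3.9952483.
Ratio = √(1−f) = 0.93538146. Reduction = 100·(1 − 0.93538146) = 6.4619%.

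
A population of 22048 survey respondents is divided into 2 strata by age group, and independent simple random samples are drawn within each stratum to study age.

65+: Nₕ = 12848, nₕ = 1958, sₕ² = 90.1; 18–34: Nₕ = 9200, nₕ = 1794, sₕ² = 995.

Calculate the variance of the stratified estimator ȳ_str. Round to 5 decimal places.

0.09098

Var(ȳ_str) = Σₕ Wₕ²(1 − fₕ)sₕ²/nₕ with Wₕ = Nₕ/N, N = 22048.
65+: Wₕ = 0.58272859; term = 0.58272859²·(1 − 0.15239726)·90.1/1958 = 0.013244547.
18–34: Wₕ = 0.41727141; term = 0.41727141²·(1 − 0.19500000)·995/1794 = 0.077738074.
Sum = 0.090982621.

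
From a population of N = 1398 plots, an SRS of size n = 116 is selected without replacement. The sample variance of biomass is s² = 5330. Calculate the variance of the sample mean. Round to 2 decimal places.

42.14

Under SRS without replacement, Var(ȳ) = (1 − f)·s²/n with f = n/N = 116/1398 = 0.08297568.
Var(ȳ) = (1 − 0.08297568)·5330/116 = 0.91702432·45.948276 = 42.135686.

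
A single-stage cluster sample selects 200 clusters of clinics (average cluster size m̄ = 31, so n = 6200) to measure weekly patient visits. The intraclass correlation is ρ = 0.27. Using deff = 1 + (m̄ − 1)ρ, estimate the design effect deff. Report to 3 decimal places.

deff = 1 + (31 − 1)·0.27 = 1 + 8.1 = 9.1.

9.100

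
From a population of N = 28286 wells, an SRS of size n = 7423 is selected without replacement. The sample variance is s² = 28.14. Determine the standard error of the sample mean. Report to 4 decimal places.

Under SRS without replacement, Var(ȳ) = (1 − f)·s²/n with f = n/N = 7423/28286 = 0.26242664.
Var(ȳ) = (1 − 0.26242664)·28.14/7423 = 0.73757336·0.0037909201 = 0.0027960817.
SE(ȳ) = √(0.0027960817) = 0.0529.

0.0529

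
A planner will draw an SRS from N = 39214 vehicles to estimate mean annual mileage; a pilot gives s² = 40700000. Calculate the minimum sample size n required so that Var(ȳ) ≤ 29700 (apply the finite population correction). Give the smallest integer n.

Without fpc, n₀ = s²/D = 40700000/29700 = 1370.3704.
With fpc, (1 − n/N)·s²/n ≤ D requires n ≥ n₀/(1 + n₀/N) = 1370.3704/(1 + 1370.3704/39214) = 1324.0985.
Rounding up, n = 1325.

1325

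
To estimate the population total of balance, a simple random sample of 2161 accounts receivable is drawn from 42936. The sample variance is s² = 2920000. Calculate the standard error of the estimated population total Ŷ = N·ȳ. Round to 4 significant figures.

1.538 × 10^6

Var(Ŷ) = N²·Var(ȳ) = N²·(1 − n/N)·s²/n.
f = 2161/42936 = 0.05033072; Var(ȳ) = 0.94966928·2920000/2161 = 1283.2181.
Var(Ŷ) = 42936² · 1283.2181 = 2.3656127 × 10^12.
SE(Ŷ) = √(2.3656127 × 10^12) = 1.538 × 10^6.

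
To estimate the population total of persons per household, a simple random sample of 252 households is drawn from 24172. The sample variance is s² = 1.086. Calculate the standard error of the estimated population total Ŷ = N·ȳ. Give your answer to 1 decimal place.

Var(Ŷ) = N²·Var(ȳ) = N²·(1 − n/N)·s²/n.
f = 252/24172 = 0.01042529; Var(ȳ) = 0.98957471·1.086/252 = 0.0042645958.
Var(Ŷ) = 24172² · 0.0042645958 = 2.4917418 × 10^6.
SE(Ŷ) = √(2.4917418 × 10^6) = 1578.5.

1578.5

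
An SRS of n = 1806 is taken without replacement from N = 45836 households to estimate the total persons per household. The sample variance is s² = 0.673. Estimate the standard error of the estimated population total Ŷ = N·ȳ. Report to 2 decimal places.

Var(Ŷ) = N²·Var(ȳ) = N²·(1 − n/N)·s²/n.
f = 1806/45836 = 0.03940134; Var(ȳ) = 0.96059866·0.673/1806 = 3.5796395 × 10^-4.
Var(Ŷ) = 45836² · (3.5796395 × 10^-4) = 752060.39.
SE(Ŷ) = √(752060.39) = 867.21.

867.21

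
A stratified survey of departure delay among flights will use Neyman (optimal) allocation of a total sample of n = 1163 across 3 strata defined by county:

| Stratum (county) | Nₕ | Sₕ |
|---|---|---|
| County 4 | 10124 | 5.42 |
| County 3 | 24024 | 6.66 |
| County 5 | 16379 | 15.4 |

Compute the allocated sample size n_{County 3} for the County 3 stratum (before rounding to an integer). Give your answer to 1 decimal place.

398.4

Neyman allocation: nₕ = n·NₕSₕ / Σⱼ NⱼSⱼ.
Σ NⱼSⱼ = 10124·5.42 + 24024·6.66 + 16379·15.4 = 467108.52.
n_{County 3} = 1163·24024·6.66 / 467108.52 = 398.4.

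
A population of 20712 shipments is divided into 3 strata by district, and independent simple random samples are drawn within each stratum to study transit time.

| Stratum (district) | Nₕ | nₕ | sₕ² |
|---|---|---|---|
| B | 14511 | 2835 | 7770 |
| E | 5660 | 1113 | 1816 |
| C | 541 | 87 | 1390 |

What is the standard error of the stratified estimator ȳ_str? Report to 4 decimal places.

Var(ȳ_str) = Σₕ Wₕ²(1 − fₕ)sₕ²/nₕ with Wₕ = Nₕ/N, N = 20712.
B: Wₕ = 0.70060834; term = 0.70060834²·(1 − 0.19536903)·7770/2835 = 1.0824686.
E: Wₕ = 0.27327153; term = 0.27327153²·(1 − 0.19664311)·1816/1113 = 0.097885416.
C: Wₕ = 0.02612012; term = 0.02612012²·(1 − 0.16081331)·1390/87 = 0.0091475458.
Sum = 1.1895016.
SE = √(1.1895016) = 1.0906.

1.0906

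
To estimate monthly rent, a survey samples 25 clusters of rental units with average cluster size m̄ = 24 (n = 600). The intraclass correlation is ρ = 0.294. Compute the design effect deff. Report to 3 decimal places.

deff = 1 + (24 − 1)·0.294 = 1 + 6.762 = 7.762.

7.762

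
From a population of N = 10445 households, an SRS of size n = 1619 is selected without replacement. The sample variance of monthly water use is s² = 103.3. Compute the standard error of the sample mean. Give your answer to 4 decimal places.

Under SRS without replacement, Var(ȳ) = (1 − f)·s²/n with f = n/N = 1619/10445 = 0.15500239.
Var(ȳ) = (1 − 0.15500239)·103.3/1619 = 0.84499761·0.063804818 = 0.053914918.
SE(ȳ) = √(0.053914918) = 0.2322.

0.2322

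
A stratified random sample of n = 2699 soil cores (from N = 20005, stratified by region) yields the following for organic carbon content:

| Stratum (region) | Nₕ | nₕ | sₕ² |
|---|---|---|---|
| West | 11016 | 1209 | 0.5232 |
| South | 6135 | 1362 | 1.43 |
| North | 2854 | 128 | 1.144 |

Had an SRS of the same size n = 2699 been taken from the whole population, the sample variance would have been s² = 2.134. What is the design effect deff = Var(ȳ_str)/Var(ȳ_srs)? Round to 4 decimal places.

0.5371

Var(ȳ_str) = Σ Wₕ²(1−fₕ)sₕ²/nₕ with Wₕ = Nₕ/20005:
  West: (11016/20005)²·(1−1209/11016)·0.5232/1209 = 1.1682194 × 10^-4
  South: (6135/20005)²·(1−1362/6135)·1.43/1362 = 7.6822391 × 10^-5
  North: (2854/20005)²·(1−128/2854)·1.144/128 = 1.7374758 × 10^-4
  → Var(ȳ_str) = 3.6739191 × 10^-4.
Var(ȳ_srs) = (1 − 2699/20005)·2.134/2699 = 6.8398988 × 10^-4.
deff = (3.6739191 × 10^-4) / (6.8398988 × 10^-4) = 0.5371.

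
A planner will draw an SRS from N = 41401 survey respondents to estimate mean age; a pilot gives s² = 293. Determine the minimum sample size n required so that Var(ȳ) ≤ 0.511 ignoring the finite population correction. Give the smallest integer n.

574

Without fpc, n₀ = s²/D = 293/0.511 = 573.3855.
Rounding up, n = 574.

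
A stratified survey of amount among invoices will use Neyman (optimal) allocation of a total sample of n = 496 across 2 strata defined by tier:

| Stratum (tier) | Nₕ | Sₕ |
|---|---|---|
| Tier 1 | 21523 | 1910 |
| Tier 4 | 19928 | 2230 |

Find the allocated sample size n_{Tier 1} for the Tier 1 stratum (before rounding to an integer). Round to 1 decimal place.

Neyman allocation: nₕ = n·NₕSₕ / Σⱼ NⱼSⱼ.
Σ NⱼSⱼ = 21523·1910 + 19928·2230 = 8.554837 × 10^7.
n_{Tier 1} = 496·21523·1910 / (8.554837 × 10^7) = 238.3.

238.3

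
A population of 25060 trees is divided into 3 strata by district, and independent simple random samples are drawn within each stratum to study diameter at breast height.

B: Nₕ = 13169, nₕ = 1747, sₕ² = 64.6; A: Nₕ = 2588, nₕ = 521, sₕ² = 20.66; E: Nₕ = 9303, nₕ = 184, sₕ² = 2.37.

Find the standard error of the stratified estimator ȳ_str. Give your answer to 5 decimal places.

Var(ȳ_str) = Σₕ Wₕ²(1 − fₕ)sₕ²/nₕ with Wₕ = Nₕ/N, N = 25060.
B: Wₕ = 0.52549880; term = 0.52549880²·(1 − 0.13266003)·64.6/1747 = 0.0088567102.
A: Wₕ = 0.10327215; term = 0.10327215²·(1 − 0.20131376)·20.66/521 = 3.3778099 × 10^-4.
E: Wₕ = 0.37122905; term = 0.37122905²·(1 − 0.01977857)·2.37/184 = 0.0017399574.
Sum = 0.010934449.
SE = √(0.010934449) = 0.10457.

0.10457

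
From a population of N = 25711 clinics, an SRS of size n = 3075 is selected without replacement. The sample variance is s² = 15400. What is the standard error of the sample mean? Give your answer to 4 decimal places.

Under SRS without replacement, Var(ȳ) = (1 − f)·s²/n with f = n/N = 3075/25711 = 0.11959862.
Var(ȳ) = (1 − 0.11959862)·15400/3075 = 0.88040138·5.0081301 = 4.4091647.
SE(ȳ) = √(4.4091647) = 2.0998.

2.0998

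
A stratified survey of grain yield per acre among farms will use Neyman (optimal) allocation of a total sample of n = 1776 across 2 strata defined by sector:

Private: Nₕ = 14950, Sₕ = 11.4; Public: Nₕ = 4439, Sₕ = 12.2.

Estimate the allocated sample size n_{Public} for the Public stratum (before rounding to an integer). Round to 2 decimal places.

428.26

Neyman allocation: nₕ = n·NₕSₕ / Σⱼ NⱼSⱼ.
Σ NⱼSⱼ = 14950·11.4 + 4439·12.2 = 224585.8.
n_{Public} = 1776·4439·12.2 / 224585.8 = 428.26.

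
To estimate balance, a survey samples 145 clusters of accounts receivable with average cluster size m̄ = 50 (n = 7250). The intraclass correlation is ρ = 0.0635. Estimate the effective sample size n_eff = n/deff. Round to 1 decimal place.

1763.3

deff = 1 + (50 − 1)·0.0635 = 1 + 3.1115 = 4.1115.
n_eff = 7250 / 4.1115 = 1763.3.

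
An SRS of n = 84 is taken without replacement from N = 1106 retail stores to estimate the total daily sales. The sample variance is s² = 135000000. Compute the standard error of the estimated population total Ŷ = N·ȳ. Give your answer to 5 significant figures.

1.3478 × 10^6

Var(Ŷ) = N²·Var(ȳ) = N²·(1 − n/N)·s²/n.
f = 84/1106 = 0.07594937; Var(ȳ) = 0.92405063·135000000/84 = 1.4850814 × 10^6.
Var(Ŷ) = 1106² · (1.4850814 × 10^6) = 1.816605 × 10^12.
SE(Ŷ) = √(1.816605 × 10^12) = 1.3478 × 10^6.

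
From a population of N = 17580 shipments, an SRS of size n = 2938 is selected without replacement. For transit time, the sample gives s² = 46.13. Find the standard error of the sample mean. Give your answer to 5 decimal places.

0.11436

Under SRS without replacement, Var(ȳ) = (1 − f)·s²/n with f = n/N = 2938/17580 = 0.16712173.
Var(ȳ) = (1 − 0.16712173)·46.13/2938 = 0.83287827·0.015701157 = 0.013077153.
SE(ȳ) = √(0.013077153) = 0.11436.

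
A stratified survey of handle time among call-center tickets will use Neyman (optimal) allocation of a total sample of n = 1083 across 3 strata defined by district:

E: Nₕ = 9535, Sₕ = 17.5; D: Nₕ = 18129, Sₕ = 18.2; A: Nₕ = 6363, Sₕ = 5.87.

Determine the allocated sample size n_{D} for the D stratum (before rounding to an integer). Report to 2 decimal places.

Neyman allocation: nₕ = n·NₕSₕ / Σⱼ NⱼSⱼ.
Σ NⱼSⱼ = 9535·17.5 + 18129·18.2 + 6363·5.87 = 534161.11.
n_{D} = 1083·18129·18.2 / 534161.11 = 668.96.

668.96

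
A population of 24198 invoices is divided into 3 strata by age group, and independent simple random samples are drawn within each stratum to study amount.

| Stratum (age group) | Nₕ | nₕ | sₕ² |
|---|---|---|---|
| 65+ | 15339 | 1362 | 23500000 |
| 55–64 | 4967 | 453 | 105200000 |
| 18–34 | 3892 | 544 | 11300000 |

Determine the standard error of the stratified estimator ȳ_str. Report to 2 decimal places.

125.19

Var(ȳ_str) = Σₕ Wₕ²(1 − fₕ)sₕ²/nₕ with Wₕ = Nₕ/N, N = 24198.
65+: Wₕ = 0.63389536; term = 0.63389536²·(1 − 0.08879327)·23500000/1362 = 6317.4647.
55–64: Wₕ = 0.20526490; term = 0.20526490²·(1 − 0.09120193)·105200000/453 = 8892.3041.
18–34: Wₕ = 0.16083974; term = 0.16083974²·(1 − 0.13977390)·11300000/544 = 462.25209.
Sum = 15672.021.
SE = √(15672.021) = 125.19.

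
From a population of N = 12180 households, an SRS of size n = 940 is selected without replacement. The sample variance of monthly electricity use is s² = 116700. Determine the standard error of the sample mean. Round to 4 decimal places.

10.7036

Under SRS without replacement, Var(ȳ) = (1 − f)·s²/n with f = n/N = 940/12180 = 0.07717570.
Var(ȳ) = (1 − 0.07717570)·116700/940 = 0.92282430·124.14894 = 114.56766.
SE(ȳ) = √(114.56766) = 10.7036.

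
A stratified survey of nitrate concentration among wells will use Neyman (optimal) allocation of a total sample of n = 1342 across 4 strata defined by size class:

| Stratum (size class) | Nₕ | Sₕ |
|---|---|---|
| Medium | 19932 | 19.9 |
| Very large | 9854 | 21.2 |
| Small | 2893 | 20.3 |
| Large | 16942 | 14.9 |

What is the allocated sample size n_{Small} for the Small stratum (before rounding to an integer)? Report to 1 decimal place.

86.0

Neyman allocation: nₕ = n·NₕSₕ / Σⱼ NⱼSⱼ.
Σ NⱼSⱼ = 19932·19.9 + 9854·21.2 + 2893·20.3 + 16942·14.9 = 916715.3.
n_{Small} = 1342·2893·20.3 / 916715.3 = 86.0.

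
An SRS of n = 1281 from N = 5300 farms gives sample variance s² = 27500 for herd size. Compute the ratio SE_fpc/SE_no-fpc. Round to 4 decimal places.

0.8708

f = n/N = 1281/5300 = 0.24169811.
SE_no-fpc = √(s²/n) = 4.6333145; SE_fpc = √((1−f)s²/n) = 4.0347149.
Ratio = √(1−f) = 0.87080531.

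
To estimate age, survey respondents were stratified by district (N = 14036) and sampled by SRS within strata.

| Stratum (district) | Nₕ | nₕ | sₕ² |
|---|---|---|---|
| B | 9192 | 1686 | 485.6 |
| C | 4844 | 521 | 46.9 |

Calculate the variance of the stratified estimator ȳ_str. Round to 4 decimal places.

0.1104

Var(ȳ_str) = Σₕ Wₕ²(1 − fₕ)sₕ²/nₕ with Wₕ = Nₕ/N, N = 14036.
B: Wₕ = 0.65488743; term = 0.65488743²·(1 − 0.18342037)·485.6/1686 = 0.1008679.
C: Wₕ = 0.34511257; term = 0.34511257²·(1 − 0.10755574)·46.9/521 = 0.0095683658.
Sum = 0.11043627.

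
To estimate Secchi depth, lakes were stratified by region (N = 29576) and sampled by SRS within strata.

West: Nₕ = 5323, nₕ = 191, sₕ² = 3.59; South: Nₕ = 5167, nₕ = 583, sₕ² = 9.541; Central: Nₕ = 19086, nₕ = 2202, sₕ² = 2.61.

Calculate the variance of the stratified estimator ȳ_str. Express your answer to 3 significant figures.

Var(ȳ_str) = Σₕ Wₕ²(1 − fₕ)sₕ²/nₕ with Wₕ = Nₕ/N, N = 29576.
West: Wₕ = 0.17997701; term = 0.17997701²·(1 − 0.03588202)·3.59/191 = 5.8698272 × 10^-4.
South: Wₕ = 0.17470246; term = 0.17470246²·(1 − 0.11283143)·9.541/583 = 4.4312835 × 10^-4.
Central: Wₕ = 0.64532053; term = 0.64532053²·(1 − 0.11537252)·2.61/2202 = 4.3665112 × 10^-4.
Sum = 0.0014667622.

0.00147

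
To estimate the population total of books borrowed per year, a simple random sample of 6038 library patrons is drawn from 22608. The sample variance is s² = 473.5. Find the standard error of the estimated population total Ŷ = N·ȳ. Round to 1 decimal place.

5420.1

Var(Ŷ) = N²·Var(ȳ) = N²·(1 − n/N)·s²/n.
f = 6038/22608 = 0.26707360; Var(ȳ) = 0.73292640·473.5/6038 = 0.057476093.
Var(Ŷ) = 22608² · 0.057476093 = 2.9377276 × 10^7.
SE(Ŷ) = √(2.9377276 × 10^7) = 5420.1.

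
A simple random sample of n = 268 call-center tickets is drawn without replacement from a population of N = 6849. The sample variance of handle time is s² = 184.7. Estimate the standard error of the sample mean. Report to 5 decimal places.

Under SRS without replacement, Var(ȳ) = (1 − f)·s²/n with f = n/N = 268/6849 = 0.03912980.
Var(ȳ) = (1 − 0.03912980)·184.7/268 = 0.96087020·0.6891791 = 0.66221166.
SE(ȳ) = √(0.66221166) = 0.81376.

0.81376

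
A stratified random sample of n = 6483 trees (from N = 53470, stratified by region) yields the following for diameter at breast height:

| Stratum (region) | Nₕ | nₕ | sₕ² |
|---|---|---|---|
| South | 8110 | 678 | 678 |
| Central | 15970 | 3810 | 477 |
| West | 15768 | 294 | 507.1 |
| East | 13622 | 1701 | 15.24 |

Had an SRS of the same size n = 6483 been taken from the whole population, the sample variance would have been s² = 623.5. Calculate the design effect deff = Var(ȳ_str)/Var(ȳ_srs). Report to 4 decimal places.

2.0978

Var(ȳ_str) = Σ Wₕ²(1−fₕ)sₕ²/nₕ with Wₕ = Nₕ/53470:
  South: (8110/53470)²·(1−678/8110)·678/678 = 0.021081727
  Central: (15970/53470)²·(1−3810/15970)·477/3810 = 0.0085037704
  West: (15768/53470)²·(1−294/15768)·507.1/294 = 0.14719909
  East: (13622/53470)²·(1−1701/13622)·15.24/1701 = 5.088782 × 10^-4
  → Var(ȳ_str) = 0.17729347.
Var(ȳ_srs) = (1 − 6483/53470)·623.5/6483 = 0.084513866.
deff = 0.17729347 / 0.084513866 = 2.0978.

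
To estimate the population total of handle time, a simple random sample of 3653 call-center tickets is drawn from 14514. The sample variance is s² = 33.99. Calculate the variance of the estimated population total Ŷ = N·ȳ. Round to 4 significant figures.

Var(Ŷ) = N²·Var(ȳ) = N²·(1 − n/N)·s²/n.
f = 3653/14514 = 0.25168803; Var(ȳ) = 0.74831197·33.99/3653 = 0.0069628043.
Var(Ŷ) = 14514² · 0.0069628043 = 1.4667579 × 10^6.

1.467 × 10^6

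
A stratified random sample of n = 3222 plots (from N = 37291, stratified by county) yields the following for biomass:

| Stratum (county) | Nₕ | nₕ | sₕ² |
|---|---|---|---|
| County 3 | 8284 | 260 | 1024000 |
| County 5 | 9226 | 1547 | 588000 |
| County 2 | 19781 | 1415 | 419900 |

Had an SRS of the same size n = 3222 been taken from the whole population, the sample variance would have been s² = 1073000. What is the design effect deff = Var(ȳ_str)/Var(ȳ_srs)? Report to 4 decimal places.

Var(ȳ_str) = Σ Wₕ²(1−fₕ)sₕ²/nₕ with Wₕ = Nₕ/37291:
  County 3: (8284/37291)²·(1−260/8284)·1024000/260 = 188.25632
  County 5: (9226/37291)²·(1−1547/9226)·588000/1547 = 19.364089
  County 2: (19781/37291)²·(1−1415/19781)·419900/1415 = 77.525433
  → Var(ȳ_str) = 285.14584.
Var(ȳ_srs) = (1 − 3222/37291)·1073000/3222 = 304.24927.
deff = 285.14584 / 304.24927 = 0.9372.

0.9372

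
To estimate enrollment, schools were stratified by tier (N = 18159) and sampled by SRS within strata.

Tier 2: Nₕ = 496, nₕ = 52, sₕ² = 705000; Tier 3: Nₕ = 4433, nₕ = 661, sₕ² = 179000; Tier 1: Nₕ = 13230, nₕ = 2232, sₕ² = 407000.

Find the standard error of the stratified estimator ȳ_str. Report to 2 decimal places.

Var(ȳ_str) = Σₕ Wₕ²(1 − fₕ)sₕ²/nₕ with Wₕ = Nₕ/N, N = 18159.
Tier 2: Wₕ = 0.02731428; term = 0.02731428²·(1 − 0.10483871)·705000/52 = 9.0545436.
Tier 3: Wₕ = 0.24412137; term = 0.24412137²·(1 − 0.14910896)·179000/661 = 13.732105.
Tier 1: Wₕ = 0.72856435; term = 0.72856435²·(1 − 0.16870748)·407000/2232 = 80.461833.
Sum = 103.24848.
SE = √(103.24848) = 10.16.

10.16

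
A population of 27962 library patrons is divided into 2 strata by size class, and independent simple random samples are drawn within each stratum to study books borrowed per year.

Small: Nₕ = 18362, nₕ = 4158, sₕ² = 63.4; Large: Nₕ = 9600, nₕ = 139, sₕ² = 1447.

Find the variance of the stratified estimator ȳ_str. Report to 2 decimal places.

1.21

Var(ȳ_str) = Σₕ Wₕ²(1 − fₕ)sₕ²/nₕ with Wₕ = Nₕ/N, N = 27962.
Small: Wₕ = 0.65667692; term = 0.65667692²·(1 − 0.22644592)·63.4/4158 = 0.0050862647.
Large: Wₕ = 0.34332308; term = 0.34332308²·(1 − 0.01447917)·1447/139 = 1.2092763.
Sum = 1.2143626.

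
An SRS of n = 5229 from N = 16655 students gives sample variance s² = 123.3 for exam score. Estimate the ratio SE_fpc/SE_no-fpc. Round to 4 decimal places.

f = n/N = 5229/16655 = 0.31395977.
SE_no-fpc = √(s²/n) = 0.15355792; SE_fpc = √((1−f)s²/n) = 0.12718825.
Ratio = √(1−f) = 0.82827545.

0.8283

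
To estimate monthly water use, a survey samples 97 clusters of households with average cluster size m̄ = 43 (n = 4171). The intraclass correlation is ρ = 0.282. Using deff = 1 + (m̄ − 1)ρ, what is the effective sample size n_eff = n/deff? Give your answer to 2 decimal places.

deff = 1 + (43 − 1)·0.282 = 1 + 11.844 = 12.844.
n_eff = 4171 / 12.844 = 324.74.

324.74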